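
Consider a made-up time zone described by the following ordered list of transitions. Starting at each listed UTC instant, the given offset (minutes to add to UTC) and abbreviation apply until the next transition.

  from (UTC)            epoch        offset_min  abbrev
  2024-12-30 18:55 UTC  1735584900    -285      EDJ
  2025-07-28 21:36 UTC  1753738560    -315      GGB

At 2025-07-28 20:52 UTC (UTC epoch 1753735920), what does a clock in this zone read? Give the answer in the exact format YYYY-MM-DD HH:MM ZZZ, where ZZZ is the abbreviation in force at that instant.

2025-07-28 16:07 EDJ

Query: 2025-07-28 20:52 UTC
Rule 1/2 (EDJ, -04:45): 2024-12-30 18:55 UTC ≤ query < 2025-07-28 21:36 UTC
20·60 + 52 - 285 = 967 min
967 = 0·1440 + 967; 967 = 16·60 + 7 → 16:07, same day
→ 2025-07-28 16:07 EDJ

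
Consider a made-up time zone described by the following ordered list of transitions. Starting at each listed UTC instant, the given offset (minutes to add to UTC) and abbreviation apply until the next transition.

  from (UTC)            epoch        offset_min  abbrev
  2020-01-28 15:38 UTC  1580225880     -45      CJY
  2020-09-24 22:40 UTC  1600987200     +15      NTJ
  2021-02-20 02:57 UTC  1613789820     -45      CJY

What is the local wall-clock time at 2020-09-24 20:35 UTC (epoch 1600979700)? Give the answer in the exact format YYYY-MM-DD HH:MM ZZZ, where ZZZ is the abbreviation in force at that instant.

Query: 2020-09-24 20:35 UTC
Rule 1/3 (CJY, -00:45): 2020-01-28 15:38 UTC ≤ query < 2020-09-24 22:40 UTC
20·60 + 35 - 45 = 1190 min
1190 = 0·1440 + 1190; 1190 = 19·60 + 50 → 19:50, same day
→ 2020-09-24 19:50 CJY

2020-09-24 19:50 CJY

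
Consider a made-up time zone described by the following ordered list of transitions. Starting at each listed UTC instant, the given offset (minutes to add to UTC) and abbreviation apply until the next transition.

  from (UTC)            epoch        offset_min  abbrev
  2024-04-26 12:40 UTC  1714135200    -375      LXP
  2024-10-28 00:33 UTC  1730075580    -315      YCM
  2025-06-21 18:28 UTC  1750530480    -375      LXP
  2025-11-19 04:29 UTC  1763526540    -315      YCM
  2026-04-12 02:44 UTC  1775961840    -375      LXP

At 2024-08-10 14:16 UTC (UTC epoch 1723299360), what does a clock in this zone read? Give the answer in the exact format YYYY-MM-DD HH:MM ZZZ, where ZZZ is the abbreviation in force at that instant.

2024-08-10 08:01 LXP

Query: 2024-08-10 14:16 UTC
Rule 1/5 (LXP, -06:15): 2024-04-26 12:40 UTC ≤ query < 2024-10-28 00:33 UTC
14·60 + 16 - 375 = 481 min
481 = 0·1440 + 481; 481 = 8·60 + 1 → 08:01, same day
→ 2024-08-10 08:01 LXP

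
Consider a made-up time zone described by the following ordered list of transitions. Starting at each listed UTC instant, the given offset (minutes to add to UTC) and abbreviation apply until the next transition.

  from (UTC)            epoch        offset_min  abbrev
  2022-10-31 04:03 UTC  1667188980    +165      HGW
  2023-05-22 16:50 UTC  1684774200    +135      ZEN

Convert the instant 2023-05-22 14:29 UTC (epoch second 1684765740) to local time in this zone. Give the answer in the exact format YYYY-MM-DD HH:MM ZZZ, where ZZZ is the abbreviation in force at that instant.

Query: 2023-05-22 14:29 UTC
Rule 1/2 (HGW, +02:45): 2022-10-31 04:03 UTC ≤ query < 2023-05-22 16:50 UTC
14·60 + 29 + 165 = 1034 min
1034 = 0·1440 + 1034; 1034 = 17·60 + 14 → 17:14, same day
→ 2023-05-22 17:14 HGW

2023-05-22 17:14 HGW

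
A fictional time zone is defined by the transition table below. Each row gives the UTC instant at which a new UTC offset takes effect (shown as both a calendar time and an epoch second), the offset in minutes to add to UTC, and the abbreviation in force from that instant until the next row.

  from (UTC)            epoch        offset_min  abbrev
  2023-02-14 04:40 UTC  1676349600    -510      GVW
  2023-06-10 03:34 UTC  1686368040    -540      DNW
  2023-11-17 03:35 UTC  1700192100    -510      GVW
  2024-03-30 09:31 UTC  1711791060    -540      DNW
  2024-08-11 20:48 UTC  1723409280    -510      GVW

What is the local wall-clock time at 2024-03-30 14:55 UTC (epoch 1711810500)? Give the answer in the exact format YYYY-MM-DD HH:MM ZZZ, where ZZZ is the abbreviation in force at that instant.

2024-03-30 05:55 DNW

Query: 2024-03-30 14:55 UTC
Rule 4/5 (DNW, -09:00): 2024-03-30 09:31 UTC ≤ query < 2024-08-11 20:48 UTC
14·60 + 55 - 540 = 355 min
355 = 0·1440 + 355; 355 = 5·60 + 55 → 05:55, same day
→ 2024-03-30 05:55 DNW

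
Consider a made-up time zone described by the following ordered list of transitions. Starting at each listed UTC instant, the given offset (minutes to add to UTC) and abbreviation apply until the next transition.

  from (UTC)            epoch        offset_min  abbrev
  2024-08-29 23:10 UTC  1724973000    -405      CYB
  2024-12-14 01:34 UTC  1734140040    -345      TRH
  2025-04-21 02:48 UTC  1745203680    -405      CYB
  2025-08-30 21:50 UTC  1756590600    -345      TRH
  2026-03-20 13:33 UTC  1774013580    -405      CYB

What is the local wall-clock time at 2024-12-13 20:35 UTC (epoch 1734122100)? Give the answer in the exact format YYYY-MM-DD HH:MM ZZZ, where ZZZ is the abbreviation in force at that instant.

2024-12-13 13:50 CYB

Query: 2024-12-13 20:35 UTC
Rule 1/5 (CYB, -06:45): 2024-08-29 23:10 UTC ≤ query < 2024-12-14 01:34 UTC
20·60 + 35 - 405 = 830 min
830 = 0·1440 + 830; 830 = 13·60 + 50 → 13:50, same day
→ 2024-12-13 13:50 CYB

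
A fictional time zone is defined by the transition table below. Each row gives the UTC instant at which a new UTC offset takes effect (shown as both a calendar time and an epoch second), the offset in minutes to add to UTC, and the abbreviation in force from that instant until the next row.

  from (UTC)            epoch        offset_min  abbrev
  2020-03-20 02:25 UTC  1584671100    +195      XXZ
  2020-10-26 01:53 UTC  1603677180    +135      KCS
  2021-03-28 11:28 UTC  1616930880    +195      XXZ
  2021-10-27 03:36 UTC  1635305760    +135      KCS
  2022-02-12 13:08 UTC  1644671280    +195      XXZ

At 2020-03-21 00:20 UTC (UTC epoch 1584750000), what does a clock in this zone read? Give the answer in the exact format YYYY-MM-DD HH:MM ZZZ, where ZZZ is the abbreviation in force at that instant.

2020-03-21 03:35 XXZ

Query: 2020-03-21 00:20 UTC
Rule 1/5 (XXZ, +03:15): 2020-03-20 02:25 UTC ≤ query < 2020-10-26 01:53 UTC
0·60 + 20 + 195 = 215 min
215 = 0·1440 + 215; 215 = 3·60 + 35 → 03:35, same day
→ 2020-03-21 03:35 XXZ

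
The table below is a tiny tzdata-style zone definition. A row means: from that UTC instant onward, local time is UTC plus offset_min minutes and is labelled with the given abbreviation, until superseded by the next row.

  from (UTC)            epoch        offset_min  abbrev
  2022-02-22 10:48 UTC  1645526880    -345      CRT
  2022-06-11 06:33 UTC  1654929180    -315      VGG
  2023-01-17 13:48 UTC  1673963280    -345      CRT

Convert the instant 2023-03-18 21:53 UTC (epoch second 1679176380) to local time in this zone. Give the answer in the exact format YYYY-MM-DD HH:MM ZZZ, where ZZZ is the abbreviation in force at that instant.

Query: 2023-03-18 21:53 UTC
Rule 3/3 (CRT, -05:45): 2023-01-17 13:48 UTC ≤ query < +∞
21·60 + 53 - 345 = 968 min
968 = 0·1440 + 968; 968 = 16·60 + 8 → 16:08, same day
→ 2023-03-18 16:08 CRT

2023-03-18 16:08 CRT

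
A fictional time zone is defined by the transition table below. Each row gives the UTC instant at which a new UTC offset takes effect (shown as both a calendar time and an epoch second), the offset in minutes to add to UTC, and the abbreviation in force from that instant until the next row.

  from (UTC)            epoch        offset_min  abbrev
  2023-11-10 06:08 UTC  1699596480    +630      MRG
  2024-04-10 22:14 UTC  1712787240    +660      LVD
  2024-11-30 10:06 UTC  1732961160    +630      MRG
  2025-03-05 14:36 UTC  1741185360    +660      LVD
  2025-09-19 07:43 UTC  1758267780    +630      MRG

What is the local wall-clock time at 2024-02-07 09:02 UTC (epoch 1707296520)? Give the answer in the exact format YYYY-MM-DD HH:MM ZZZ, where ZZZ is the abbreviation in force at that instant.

2024-02-07 19:32 MRG

Query: 2024-02-07 09:02 UTC
Rule 1/5 (MRG, +10:30): 2023-11-10 06:08 UTC ≤ query < 2024-04-10 22:14 UTC
9·60 + 2 + 630 = 1172 min
1172 = 0·1440 + 1172; 1172 = 19·60 + 32 → 19:32, same day
→ 2024-02-07 19:32 MRG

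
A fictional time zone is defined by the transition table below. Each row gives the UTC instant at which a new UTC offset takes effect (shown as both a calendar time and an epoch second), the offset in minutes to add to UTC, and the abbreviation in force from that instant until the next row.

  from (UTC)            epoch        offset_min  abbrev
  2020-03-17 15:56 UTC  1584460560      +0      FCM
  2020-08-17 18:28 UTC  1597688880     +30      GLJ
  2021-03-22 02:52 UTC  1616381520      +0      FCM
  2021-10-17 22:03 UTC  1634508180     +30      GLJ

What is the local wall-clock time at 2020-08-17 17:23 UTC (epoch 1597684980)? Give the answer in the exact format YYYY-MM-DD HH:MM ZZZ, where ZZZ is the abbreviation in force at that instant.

Query: 2020-08-17 17:23 UTC
Rule 1/4 (FCM, +00:00): 2020-03-17 15:56 UTC ≤ query < 2020-08-17 18:28 UTC
17·60 + 23 + 0 = 1043 min
1043 = 0·1440 + 1043; 1043 = 17·60 + 23 → 17:23, same day
→ 2020-08-17 17:23 FCM

2020-08-17 17:23 FCM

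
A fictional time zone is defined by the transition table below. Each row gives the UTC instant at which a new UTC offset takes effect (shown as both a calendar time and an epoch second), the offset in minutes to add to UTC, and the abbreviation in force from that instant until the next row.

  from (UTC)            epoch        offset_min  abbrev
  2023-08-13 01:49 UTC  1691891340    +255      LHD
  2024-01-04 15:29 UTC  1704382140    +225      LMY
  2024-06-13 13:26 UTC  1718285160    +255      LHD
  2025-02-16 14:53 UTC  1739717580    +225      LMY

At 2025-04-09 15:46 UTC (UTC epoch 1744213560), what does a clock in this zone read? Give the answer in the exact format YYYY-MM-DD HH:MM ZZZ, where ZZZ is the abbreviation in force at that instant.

Query: 2025-04-09 15:46 UTC
Rule 4/4 (LMY, +03:45): 2025-02-16 14:53 UTC ≤ query < +∞
15·60 + 46 + 225 = 1171 min
1171 = 0·1440 + 1171; 1171 = 19·60 + 31 → 19:31, same day
→ 2025-04-09 19:31 LMY

2025-04-09 19:31 LMY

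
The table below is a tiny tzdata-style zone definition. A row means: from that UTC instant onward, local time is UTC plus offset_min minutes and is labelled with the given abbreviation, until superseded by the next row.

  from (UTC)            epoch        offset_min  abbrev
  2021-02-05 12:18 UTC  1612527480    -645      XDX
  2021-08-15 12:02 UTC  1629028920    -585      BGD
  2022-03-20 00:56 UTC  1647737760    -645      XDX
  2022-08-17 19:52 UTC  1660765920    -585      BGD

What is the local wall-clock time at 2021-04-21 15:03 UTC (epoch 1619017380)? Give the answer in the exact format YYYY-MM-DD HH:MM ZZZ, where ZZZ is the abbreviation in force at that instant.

Query: 2021-04-21 15:03 UTC
Rule 1/4 (XDX, -10:45): 2021-02-05 12:18 UTC ≤ query < 2021-08-15 12:02 UTC
15·60 + 3 - 645 = 258 min
258 = 0·1440 + 258; 258 = 4·60 + 18 → 04:18, same day
→ 2021-04-21 04:18 XDX

2021-04-21 04:18 XDX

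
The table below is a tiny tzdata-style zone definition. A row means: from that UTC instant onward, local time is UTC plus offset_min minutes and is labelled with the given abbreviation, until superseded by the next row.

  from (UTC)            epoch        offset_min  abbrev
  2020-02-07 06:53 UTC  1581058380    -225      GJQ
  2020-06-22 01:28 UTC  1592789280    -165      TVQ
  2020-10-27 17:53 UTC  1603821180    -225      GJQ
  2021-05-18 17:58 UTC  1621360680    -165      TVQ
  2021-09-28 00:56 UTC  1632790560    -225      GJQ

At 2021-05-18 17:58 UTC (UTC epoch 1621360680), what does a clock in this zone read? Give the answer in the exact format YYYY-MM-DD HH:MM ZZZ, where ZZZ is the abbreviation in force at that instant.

Query: 2021-05-18 17:58 UTC
Rule 4/5 (TVQ, -02:45): 2021-05-18 17:58 UTC ≤ query < 2021-09-28 00:56 UTC
17·60 + 58 - 165 = 913 min
913 = 0·1440 + 913; 913 = 15·60 + 13 → 15:13, same day
→ 2021-05-18 15:13 TVQ

2021-05-18 15:13 TVQ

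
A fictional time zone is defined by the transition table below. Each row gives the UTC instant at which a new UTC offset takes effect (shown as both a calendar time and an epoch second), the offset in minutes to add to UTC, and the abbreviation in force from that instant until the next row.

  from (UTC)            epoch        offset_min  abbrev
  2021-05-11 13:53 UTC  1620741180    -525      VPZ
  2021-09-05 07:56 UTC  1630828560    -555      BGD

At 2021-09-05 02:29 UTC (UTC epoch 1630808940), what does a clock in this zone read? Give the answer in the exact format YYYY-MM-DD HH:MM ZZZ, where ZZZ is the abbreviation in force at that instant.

2021-09-04 17:44 VPZ

Query: 2021-09-05 02:29 UTC
Rule 1/2 (VPZ, -08:45): 2021-05-11 13:53 UTC ≤ query < 2021-09-05 07:56 UTC
2·60 + 29 - 525 = -376 min
-376 = -1·1440 + 1064; 1064 = 17·60 + 44 → 17:44, 2021-09-05 - 1 day = 2021-09-04
→ 2021-09-04 17:44 VPZ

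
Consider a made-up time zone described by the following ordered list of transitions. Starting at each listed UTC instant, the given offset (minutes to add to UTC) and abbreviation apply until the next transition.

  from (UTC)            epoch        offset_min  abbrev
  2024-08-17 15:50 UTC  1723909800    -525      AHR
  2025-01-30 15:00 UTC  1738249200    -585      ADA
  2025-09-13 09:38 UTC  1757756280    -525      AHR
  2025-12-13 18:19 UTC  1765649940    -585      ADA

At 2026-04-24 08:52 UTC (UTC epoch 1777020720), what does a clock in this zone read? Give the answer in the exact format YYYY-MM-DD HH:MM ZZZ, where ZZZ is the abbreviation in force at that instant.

2026-04-23 23:07 ADA

Query: 2026-04-24 08:52 UTC
Rule 4/4 (ADA, -09:45): 2025-12-13 18:19 UTC ≤ query < +∞
8·60 + 52 - 585 = -53 min
-53 = -1·1440 + 1387; 1387 = 23·60 + 7 → 23:07, 2026-04-24 - 1 day = 2026-04-23
→ 2026-04-23 23:07 ADA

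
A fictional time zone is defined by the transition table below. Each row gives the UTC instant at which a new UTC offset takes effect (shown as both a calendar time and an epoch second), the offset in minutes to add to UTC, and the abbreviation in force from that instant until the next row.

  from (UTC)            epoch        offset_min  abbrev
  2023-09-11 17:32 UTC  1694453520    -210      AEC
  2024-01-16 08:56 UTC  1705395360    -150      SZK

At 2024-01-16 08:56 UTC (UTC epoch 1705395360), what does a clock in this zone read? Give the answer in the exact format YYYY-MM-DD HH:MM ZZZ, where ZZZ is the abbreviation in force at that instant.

Query: 2024-01-16 08:56 UTC
Rule 2/2 (SZK, -02:30): 2024-01-16 08:56 UTC ≤ query < +∞
8·60 + 56 - 150 = 386 min
386 = 0·1440 + 386; 386 = 6·60 + 26 → 06:26, same day
→ 2024-01-16 06:26 SZK

2024-01-16 06:26 SZK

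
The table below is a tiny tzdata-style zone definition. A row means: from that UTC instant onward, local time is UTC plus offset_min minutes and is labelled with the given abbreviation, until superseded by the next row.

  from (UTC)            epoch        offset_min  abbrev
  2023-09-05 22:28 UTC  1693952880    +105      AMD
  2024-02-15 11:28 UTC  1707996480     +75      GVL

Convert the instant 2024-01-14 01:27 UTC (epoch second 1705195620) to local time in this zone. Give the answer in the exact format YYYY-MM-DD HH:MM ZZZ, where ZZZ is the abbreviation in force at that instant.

Query: 2024-01-14 01:27 UTC
Rule 1/2 (AMD, +01:45): 2023-09-05 22:28 UTC ≤ query < 2024-02-15 11:28 UTC
1·60 + 27 + 105 = 192 min
192 = 0·1440 + 192; 192 = 3·60 + 12 → 03:12, same day
→ 2024-01-14 03:12 AMD

2024-01-14 03:12 AMD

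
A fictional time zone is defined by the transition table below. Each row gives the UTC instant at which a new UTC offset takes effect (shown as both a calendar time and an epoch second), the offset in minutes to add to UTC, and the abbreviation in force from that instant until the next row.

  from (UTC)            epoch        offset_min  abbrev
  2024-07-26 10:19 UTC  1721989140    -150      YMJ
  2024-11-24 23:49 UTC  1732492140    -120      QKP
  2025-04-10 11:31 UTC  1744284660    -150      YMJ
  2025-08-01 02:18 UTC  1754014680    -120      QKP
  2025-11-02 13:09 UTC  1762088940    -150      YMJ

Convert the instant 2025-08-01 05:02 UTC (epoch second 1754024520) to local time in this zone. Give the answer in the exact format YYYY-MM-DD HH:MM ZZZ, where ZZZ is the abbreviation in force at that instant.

2025-08-01 03:02 QKP

Query: 2025-08-01 05:02 UTC
Rule 4/5 (QKP, -02:00): 2025-08-01 02:18 UTC ≤ query < 2025-11-02 13:09 UTC
5·60 + 2 - 120 = 182 min
182 = 0·1440 + 182; 182 = 3·60 + 2 → 03:02, same day
→ 2025-08-01 03:02 QKP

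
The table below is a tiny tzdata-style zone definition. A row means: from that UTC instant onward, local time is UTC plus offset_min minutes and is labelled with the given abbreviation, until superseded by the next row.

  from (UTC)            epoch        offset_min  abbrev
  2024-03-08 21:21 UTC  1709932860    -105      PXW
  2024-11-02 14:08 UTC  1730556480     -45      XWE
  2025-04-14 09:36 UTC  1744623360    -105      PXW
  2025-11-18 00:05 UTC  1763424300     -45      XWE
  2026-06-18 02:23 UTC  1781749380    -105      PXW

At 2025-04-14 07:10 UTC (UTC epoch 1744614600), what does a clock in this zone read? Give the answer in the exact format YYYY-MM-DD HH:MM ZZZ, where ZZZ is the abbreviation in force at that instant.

2025-04-14 06:25 XWE

Query: 2025-04-14 07:10 UTC
Rule 2/5 (XWE, -00:45): 2024-11-02 14:08 UTC ≤ query < 2025-04-14 09:36 UTC
7·60 + 10 - 45 = 385 min
385 = 0·1440 + 385; 385 = 6·60 + 25 → 06:25, same day
→ 2025-04-14 06:25 XWE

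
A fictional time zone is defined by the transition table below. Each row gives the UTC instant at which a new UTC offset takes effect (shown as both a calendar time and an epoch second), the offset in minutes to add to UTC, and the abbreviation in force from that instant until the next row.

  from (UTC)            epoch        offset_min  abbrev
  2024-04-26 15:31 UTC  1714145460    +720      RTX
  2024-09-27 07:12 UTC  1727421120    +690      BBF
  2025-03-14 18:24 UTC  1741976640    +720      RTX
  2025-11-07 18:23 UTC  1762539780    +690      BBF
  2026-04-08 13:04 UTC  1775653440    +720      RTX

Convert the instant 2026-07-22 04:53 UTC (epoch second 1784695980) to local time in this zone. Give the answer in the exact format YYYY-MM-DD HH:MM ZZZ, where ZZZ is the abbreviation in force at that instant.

2026-07-22 16:53 RTX

Query: 2026-07-22 04:53 UTC
Rule 5/5 (RTX, +12:00): 2026-04-08 13:04 UTC ≤ query < +∞
4·60 + 53 + 720 = 1013 min
1013 = 0·1440 + 1013; 1013 = 16·60 + 53 → 16:53, same day
→ 2026-07-22 16:53 RTX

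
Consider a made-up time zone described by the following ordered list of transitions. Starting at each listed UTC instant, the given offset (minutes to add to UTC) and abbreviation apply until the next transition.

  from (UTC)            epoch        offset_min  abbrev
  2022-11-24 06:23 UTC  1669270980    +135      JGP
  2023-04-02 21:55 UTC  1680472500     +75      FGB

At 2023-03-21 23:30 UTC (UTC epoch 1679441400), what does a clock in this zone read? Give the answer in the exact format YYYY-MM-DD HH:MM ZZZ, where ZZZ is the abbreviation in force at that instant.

2023-03-22 01:45 JGP

Query: 2023-03-21 23:30 UTC
Rule 1/2 (JGP, +02:15): 2022-11-24 06:23 UTC ≤ query < 2023-04-02 21:55 UTC
23·60 + 30 + 135 = 1545 min
1545 = 1·1440 + 105; 105 = 1·60 + 45 → 01:45, 2023-03-21 + 1 day = 2023-03-22
→ 2023-03-22 01:45 JGP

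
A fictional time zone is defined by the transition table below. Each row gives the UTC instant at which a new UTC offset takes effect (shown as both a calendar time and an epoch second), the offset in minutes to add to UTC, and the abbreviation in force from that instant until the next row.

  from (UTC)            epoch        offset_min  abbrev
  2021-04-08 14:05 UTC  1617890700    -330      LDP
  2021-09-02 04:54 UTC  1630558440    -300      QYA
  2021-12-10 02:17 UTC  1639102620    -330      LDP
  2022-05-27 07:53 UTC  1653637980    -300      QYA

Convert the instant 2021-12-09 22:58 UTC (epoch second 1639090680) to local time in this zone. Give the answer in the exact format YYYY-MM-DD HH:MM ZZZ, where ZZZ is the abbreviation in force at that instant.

2021-12-09 17:58 QYA

Query: 2021-12-09 22:58 UTC
Rule 2/4 (QYA, -05:00): 2021-09-02 04:54 UTC ≤ query < 2021-12-10 02:17 UTC
22·60 + 58 - 300 = 1078 min
1078 = 0·1440 + 1078; 1078 = 17·60 + 58 → 17:58, same day
→ 2021-12-09 17:58 QYA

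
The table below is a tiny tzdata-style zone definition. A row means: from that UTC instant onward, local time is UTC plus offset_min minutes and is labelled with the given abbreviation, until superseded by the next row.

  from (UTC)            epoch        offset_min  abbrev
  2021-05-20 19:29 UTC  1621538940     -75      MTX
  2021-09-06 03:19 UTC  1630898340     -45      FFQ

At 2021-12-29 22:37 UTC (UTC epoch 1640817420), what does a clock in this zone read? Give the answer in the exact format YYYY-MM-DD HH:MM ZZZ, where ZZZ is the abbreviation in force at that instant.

Query: 2021-12-29 22:37 UTC
Rule 2/2 (FFQ, -00:45): 2021-09-06 03:19 UTC ≤ query < +∞
22·60 + 37 - 45 = 1312 min
1312 = 0·1440 + 1312; 1312 = 21·60 + 52 → 21:52, same day
→ 2021-12-29 21:52 FFQ

2021-12-29 21:52 FFQ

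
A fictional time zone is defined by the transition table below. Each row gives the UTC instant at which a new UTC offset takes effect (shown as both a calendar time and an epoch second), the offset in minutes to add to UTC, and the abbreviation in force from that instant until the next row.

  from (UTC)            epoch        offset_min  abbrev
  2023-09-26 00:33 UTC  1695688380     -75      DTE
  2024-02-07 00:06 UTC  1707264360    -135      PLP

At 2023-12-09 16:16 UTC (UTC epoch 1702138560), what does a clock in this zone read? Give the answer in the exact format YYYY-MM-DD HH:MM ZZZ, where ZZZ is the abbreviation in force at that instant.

Query: 2023-12-09 16:16 UTC
Rule 1/2 (DTE, -01:15): 2023-09-26 00:33 UTC ≤ query < 2024-02-07 00:06 UTC
16·60 + 16 - 75 = 901 min
901 = 0·1440 + 901; 901 = 15·60 + 1 → 15:01, same day
→ 2023-12-09 15:01 DTE

2023-12-09 15:01 DTE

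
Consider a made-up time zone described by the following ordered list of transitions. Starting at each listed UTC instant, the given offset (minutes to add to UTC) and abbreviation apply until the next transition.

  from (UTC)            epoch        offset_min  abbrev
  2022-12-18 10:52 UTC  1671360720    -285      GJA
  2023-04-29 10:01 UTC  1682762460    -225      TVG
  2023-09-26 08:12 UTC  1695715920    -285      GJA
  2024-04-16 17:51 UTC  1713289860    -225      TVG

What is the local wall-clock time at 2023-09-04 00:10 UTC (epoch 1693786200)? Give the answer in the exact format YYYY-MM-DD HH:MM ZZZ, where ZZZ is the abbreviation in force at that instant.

2023-09-03 20:25 TVG

Query: 2023-09-04 00:10 UTC
Rule 2/4 (TVG, -03:45): 2023-04-29 10:01 UTC ≤ query < 2023-09-26 08:12 UTC
0·60 + 10 - 225 = -215 min
-215 = -1·1440 + 1225; 1225 = 20·60 + 25 → 20:25, 2023-09-04 - 1 day = 2023-09-03
→ 2023-09-03 20:25 TVG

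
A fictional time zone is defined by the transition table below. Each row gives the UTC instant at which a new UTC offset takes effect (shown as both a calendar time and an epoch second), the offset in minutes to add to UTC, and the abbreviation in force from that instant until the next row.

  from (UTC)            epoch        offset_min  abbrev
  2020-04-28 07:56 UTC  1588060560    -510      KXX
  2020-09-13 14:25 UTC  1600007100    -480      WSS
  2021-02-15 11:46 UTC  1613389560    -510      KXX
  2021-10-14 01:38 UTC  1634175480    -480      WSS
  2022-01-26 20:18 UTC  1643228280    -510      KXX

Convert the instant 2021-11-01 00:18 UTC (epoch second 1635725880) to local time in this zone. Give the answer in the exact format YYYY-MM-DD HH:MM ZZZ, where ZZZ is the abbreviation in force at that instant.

2021-10-31 16:18 WSS

Query: 2021-11-01 00:18 UTC
Rule 4/5 (WSS, -08:00): 2021-10-14 01:38 UTC ≤ query < 2022-01-26 20:18 UTC
0·60 + 18 - 480 = -462 min
-462 = -1·1440 + 978; 978 = 16·60 + 18 → 16:18, 2021-11-01 - 1 day = 2021-10-31
→ 2021-10-31 16:18 WSS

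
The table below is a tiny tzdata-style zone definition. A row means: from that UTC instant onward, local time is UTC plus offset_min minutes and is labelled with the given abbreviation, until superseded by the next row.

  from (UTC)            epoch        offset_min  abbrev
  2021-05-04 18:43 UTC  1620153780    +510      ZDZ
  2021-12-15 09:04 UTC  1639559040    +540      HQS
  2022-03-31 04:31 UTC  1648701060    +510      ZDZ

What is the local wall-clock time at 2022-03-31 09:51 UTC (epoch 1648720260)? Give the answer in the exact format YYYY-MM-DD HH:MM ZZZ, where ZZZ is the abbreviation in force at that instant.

Query: 2022-03-31 09:51 UTC
Rule 3/3 (ZDZ, +08:30): 2022-03-31 04:31 UTC ≤ query < +∞
9·60 + 51 + 510 = 1101 min
1101 = 0·1440 + 1101; 1101 = 18·60 + 21 → 18:21, same day
→ 2022-03-31 18:21 ZDZ

2022-03-31 18:21 ZDZ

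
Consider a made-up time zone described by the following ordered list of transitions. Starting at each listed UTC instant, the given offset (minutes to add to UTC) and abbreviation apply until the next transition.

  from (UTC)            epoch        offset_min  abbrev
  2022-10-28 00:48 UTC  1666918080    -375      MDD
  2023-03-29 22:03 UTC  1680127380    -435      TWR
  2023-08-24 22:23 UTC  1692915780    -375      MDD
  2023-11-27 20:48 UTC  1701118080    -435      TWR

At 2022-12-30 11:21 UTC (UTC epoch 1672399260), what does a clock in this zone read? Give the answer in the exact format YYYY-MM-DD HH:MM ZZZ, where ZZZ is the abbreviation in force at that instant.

Query: 2022-12-30 11:21 UTC
Rule 1/4 (MDD, -06:15): 2022-10-28 00:48 UTC ≤ query < 2023-03-29 22:03 UTC
11·60 + 21 - 375 = 306 min
306 = 0·1440 + 306; 306 = 5·60 + 6 → 05:06, same day
→ 2022-12-30 05:06 MDD

2022-12-30 05:06 MDD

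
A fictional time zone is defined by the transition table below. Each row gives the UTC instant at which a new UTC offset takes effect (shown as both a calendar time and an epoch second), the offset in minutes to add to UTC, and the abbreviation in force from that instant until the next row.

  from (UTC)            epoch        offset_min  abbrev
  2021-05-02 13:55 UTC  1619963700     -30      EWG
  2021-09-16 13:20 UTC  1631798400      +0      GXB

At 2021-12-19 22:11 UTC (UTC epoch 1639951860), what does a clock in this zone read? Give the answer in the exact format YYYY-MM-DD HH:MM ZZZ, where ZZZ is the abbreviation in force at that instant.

Query: 2021-12-19 22:11 UTC
Rule 2/2 (GXB, +00:00): 2021-09-16 13:20 UTC ≤ query < +∞
22·60 + 11 + 0 = 1331 min
1331 = 0·1440 + 1331; 1331 = 22·60 + 11 → 22:11, same day
→ 2021-12-19 22:11 GXB

2021-12-19 22:11 GXB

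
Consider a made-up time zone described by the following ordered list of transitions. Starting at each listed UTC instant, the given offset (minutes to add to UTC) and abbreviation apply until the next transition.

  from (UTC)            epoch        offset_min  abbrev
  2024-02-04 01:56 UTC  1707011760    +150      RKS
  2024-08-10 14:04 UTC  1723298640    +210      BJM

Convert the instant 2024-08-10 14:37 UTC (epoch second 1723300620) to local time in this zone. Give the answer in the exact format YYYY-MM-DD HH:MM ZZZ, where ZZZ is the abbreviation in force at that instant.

Query: 2024-08-10 14:37 UTC
Rule 2/2 (BJM, +03:30): 2024-08-10 14:04 UTC ≤ query < +∞
14·60 + 37 + 210 = 1087 min
1087 = 0·1440 + 1087; 1087 = 18·60 + 7 → 18:07, same day
→ 2024-08-10 18:07 BJM

2024-08-10 18:07 BJM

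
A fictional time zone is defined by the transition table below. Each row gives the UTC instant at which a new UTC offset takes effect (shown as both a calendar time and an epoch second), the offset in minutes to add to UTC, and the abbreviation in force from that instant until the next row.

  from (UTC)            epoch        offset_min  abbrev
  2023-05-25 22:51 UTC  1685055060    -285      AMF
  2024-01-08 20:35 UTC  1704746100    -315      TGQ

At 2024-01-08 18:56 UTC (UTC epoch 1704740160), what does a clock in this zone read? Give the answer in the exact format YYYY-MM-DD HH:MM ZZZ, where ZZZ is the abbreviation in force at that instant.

Query: 2024-01-08 18:56 UTC
Rule 1/2 (AMF, -04:45): 2023-05-25 22:51 UTC ≤ query < 2024-01-08 20:35 UTC
18·60 + 56 - 285 = 851 min
851 = 0·1440 + 851; 851 = 14·60 + 11 → 14:11, same day
→ 2024-01-08 14:11 AMF

2024-01-08 14:11 AMF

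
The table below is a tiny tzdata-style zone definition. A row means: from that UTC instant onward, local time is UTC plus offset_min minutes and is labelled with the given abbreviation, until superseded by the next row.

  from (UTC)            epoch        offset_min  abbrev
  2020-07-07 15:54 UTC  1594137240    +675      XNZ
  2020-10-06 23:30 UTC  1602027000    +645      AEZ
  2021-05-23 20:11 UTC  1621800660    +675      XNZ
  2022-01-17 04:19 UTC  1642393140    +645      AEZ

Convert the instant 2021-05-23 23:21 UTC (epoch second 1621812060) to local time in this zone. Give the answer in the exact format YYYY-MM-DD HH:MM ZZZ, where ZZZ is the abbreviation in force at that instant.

Query: 2021-05-23 23:21 UTC
Rule 3/4 (XNZ, +11:15): 2021-05-23 20:11 UTC ≤ query < 2022-01-17 04:19 UTC
23·60 + 21 + 675 = 2076 min
2076 = 1·1440 + 636; 636 = 10·60 + 36 → 10:36, 2021-05-23 + 1 day = 2021-05-24
→ 2021-05-24 10:36 XNZ

2021-05-24 10:36 XNZ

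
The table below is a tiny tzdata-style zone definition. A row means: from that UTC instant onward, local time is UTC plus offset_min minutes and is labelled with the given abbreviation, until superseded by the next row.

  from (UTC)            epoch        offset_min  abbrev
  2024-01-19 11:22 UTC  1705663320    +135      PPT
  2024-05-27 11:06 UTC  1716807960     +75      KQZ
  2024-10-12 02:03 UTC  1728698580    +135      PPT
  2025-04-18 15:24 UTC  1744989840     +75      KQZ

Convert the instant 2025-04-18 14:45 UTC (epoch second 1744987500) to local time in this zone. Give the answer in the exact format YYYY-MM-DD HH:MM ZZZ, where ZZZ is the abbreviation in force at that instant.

Query: 2025-04-18 14:45 UTC
Rule 3/4 (PPT, +02:15): 2024-10-12 02:03 UTC ≤ query < 2025-04-18 15:24 UTC
14·60 + 45 + 135 = 1020 min
1020 = 0·1440 + 1020; 1020 = 17·60 + 0 → 17:00, same day
→ 2025-04-18 17:00 PPT

2025-04-18 17:00 PPT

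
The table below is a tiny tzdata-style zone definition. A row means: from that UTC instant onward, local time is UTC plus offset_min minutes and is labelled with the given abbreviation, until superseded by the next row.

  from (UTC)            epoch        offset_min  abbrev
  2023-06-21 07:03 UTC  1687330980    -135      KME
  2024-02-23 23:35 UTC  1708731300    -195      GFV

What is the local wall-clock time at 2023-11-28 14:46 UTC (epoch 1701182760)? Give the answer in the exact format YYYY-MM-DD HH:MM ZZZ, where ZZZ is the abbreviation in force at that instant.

Query: 2023-11-28 14:46 UTC
Rule 1/2 (KME, -02:15): 2023-06-21 07:03 UTC ≤ query < 2024-02-23 23:35 UTC
14·60 + 46 - 135 = 751 min
751 = 0·1440 + 751; 751 = 12·60 + 31 → 12:31, same day
→ 2023-11-28 12:31 KME

2023-11-28 12:31 KME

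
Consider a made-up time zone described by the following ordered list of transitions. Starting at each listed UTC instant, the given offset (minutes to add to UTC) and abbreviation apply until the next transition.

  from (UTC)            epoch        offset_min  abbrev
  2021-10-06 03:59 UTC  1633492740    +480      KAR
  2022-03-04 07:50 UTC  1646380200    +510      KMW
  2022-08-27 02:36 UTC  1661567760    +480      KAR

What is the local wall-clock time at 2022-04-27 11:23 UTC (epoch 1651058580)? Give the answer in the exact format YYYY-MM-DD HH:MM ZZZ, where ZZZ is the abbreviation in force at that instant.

Query: 2022-04-27 11:23 UTC
Rule 2/3 (KMW, +08:30): 2022-03-04 07:50 UTC ≤ query < 2022-08-27 02:36 UTC
11·60 + 23 + 510 = 1193 min
1193 = 0·1440 + 1193; 1193 = 19·60 + 53 → 19:53, same day
→ 2022-04-27 19:53 KMW

2022-04-27 19:53 KMW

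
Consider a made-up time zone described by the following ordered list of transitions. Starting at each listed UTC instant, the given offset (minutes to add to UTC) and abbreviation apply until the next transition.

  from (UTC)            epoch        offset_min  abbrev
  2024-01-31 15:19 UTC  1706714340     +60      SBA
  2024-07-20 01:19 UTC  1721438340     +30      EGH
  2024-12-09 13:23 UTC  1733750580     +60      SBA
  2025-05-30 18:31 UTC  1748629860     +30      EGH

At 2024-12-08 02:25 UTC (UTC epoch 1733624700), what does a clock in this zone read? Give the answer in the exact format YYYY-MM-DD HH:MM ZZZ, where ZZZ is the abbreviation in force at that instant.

Query: 2024-12-08 02:25 UTC
Rule 2/4 (EGH, +00:30): 2024-07-20 01:19 UTC ≤ query < 2024-12-09 13:23 UTC
2·60 + 25 + 30 = 175 min
175 = 0·1440 + 175; 175 = 2·60 + 55 → 02:55, same day
→ 2024-12-08 02:55 EGH

2024-12-08 02:55 EGH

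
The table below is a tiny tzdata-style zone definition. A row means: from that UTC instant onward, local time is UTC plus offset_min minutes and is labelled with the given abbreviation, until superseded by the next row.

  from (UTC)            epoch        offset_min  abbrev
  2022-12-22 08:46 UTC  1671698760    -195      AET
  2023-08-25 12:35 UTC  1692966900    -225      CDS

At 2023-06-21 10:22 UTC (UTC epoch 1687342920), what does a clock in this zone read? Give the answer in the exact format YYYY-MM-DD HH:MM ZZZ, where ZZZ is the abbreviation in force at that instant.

2023-06-21 07:07 AET

Query: 2023-06-21 10:22 UTC
Rule 1/2 (AET, -03:15): 2022-12-22 08:46 UTC ≤ query < 2023-08-25 12:35 UTC
10·60 + 22 - 195 = 427 min
427 = 0·1440 + 427; 427 = 7·60 + 7 → 07:07, same day
→ 2023-06-21 07:07 AET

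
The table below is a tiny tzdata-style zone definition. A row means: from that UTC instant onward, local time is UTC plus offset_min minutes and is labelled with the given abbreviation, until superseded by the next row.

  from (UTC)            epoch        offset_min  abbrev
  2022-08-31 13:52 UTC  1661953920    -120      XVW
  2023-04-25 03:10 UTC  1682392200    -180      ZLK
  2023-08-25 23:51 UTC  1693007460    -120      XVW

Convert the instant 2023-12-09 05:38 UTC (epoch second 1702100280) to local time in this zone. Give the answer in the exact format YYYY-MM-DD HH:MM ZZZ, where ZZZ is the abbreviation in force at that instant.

Query: 2023-12-09 05:38 UTC
Rule 3/3 (XVW, -02:00): 2023-08-25 23:51 UTC ≤ query < +∞
5·60 + 38 - 120 = 218 min
218 = 0·1440 + 218; 218 = 3·60 + 38 → 03:38, same day
→ 2023-12-09 03:38 XVW

2023-12-09 03:38 XVW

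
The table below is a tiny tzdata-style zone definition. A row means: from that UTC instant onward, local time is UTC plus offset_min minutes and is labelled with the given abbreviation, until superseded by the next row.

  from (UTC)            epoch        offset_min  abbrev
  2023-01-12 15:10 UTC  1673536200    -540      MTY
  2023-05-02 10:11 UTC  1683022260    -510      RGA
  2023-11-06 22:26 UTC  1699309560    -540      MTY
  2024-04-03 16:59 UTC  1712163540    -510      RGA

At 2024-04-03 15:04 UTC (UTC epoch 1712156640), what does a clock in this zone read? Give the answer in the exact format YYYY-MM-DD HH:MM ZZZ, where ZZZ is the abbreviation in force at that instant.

2024-04-03 06:04 MTY

Query: 2024-04-03 15:04 UTC
Rule 3/4 (MTY, -09:00): 2023-11-06 22:26 UTC ≤ query < 2024-04-03 16:59 UTC
15·60 + 4 - 540 = 364 min
364 = 0·1440 + 364; 364 = 6·60 + 4 → 06:04, same day
→ 2024-04-03 06:04 MTY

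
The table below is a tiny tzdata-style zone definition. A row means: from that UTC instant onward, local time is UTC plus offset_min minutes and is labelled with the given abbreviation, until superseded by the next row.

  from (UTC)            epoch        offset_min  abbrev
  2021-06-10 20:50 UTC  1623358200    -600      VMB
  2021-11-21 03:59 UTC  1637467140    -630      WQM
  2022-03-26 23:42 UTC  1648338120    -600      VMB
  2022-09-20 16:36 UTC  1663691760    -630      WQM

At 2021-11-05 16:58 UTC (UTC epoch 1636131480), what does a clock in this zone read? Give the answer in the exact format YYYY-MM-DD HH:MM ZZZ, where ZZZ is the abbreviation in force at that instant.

Query: 2021-11-05 16:58 UTC
Rule 1/4 (VMB, -10:00): 2021-06-10 20:50 UTC ≤ query < 2021-11-21 03:59 UTC
16·60 + 58 - 600 = 418 min
418 = 0·1440 + 418; 418 = 6·60 + 58 → 06:58, same day
→ 2021-11-05 06:58 VMB

2021-11-05 06:58 VMB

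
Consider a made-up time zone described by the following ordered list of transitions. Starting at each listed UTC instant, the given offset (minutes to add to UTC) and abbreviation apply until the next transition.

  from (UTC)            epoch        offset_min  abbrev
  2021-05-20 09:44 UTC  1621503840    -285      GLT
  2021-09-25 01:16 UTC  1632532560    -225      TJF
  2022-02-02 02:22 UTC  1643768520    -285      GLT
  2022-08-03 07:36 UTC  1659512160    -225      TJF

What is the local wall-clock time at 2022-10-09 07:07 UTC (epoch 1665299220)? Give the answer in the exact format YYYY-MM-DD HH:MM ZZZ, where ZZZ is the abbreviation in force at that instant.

2022-10-09 03:22 TJF

Query: 2022-10-09 07:07 UTC
Rule 4/4 (TJF, -03:45): 2022-08-03 07:36 UTC ≤ query < +∞
7·60 + 7 - 225 = 202 min
202 = 0·1440 + 202; 202 = 3·60 + 22 → 03:22, same day
→ 2022-10-09 03:22 TJF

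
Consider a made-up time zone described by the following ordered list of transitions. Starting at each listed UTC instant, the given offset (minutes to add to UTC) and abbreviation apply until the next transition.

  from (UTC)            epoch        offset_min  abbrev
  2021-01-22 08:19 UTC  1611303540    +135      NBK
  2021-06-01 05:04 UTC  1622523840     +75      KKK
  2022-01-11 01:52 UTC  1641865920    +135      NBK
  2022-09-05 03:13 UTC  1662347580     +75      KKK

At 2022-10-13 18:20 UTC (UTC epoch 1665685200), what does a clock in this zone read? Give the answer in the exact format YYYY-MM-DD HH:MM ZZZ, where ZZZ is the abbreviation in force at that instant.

2022-10-13 19:35 KKK

Query: 2022-10-13 18:20 UTC
Rule 4/4 (KKK, +01:15): 2022-09-05 03:13 UTC ≤ query < +∞
18·60 + 20 + 75 = 1175 min
1175 = 0·1440 + 1175; 1175 = 19·60 + 35 → 19:35, same day
→ 2022-10-13 19:35 KKK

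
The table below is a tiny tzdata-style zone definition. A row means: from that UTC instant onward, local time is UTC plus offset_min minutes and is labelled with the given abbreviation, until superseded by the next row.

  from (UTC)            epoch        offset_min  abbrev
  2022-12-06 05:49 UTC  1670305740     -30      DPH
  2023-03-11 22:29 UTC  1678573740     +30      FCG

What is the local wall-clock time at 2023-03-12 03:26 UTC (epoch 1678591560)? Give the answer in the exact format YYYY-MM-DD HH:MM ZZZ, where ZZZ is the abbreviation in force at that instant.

Query: 2023-03-12 03:26 UTC
Rule 2/2 (FCG, +00:30): 2023-03-11 22:29 UTC ≤ query < +∞
3·60 + 26 + 30 = 236 min
236 = 0·1440 + 236; 236 = 3·60 + 56 → 03:56, same day
→ 2023-03-12 03:56 FCG

2023-03-12 03:56 FCG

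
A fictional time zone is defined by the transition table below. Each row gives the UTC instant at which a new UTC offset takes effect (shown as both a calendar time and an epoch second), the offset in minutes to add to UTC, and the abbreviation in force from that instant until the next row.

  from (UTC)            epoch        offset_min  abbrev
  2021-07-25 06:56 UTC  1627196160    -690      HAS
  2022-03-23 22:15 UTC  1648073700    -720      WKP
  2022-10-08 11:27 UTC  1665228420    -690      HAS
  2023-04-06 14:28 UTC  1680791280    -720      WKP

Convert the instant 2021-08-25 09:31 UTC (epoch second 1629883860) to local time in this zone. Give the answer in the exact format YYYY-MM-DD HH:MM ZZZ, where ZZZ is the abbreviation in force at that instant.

2021-08-24 22:01 HAS

Query: 2021-08-25 09:31 UTC
Rule 1/4 (HAS, -11:30): 2021-07-25 06:56 UTC ≤ query < 2022-03-23 22:15 UTC
9·60 + 31 - 690 = -119 min
-119 = -1·1440 + 1321; 1321 = 22·60 + 1 → 22:01, 2021-08-25 - 1 day = 2021-08-24
→ 2021-08-24 22:01 HAS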